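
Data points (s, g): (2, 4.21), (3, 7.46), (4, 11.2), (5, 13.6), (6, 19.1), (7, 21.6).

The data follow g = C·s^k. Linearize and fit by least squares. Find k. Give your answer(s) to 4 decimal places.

With ln gᵢ as the transformed response and ln sᵢ as the regressor:
Σln s = 8.5252, Σ(ln s)² = 13.1965, Σln g = 14.4954, Σln s·ln g = 22.0183.
Equations: 13.1965·k + 8.5252·ln C = 22.0183;  8.5252·k + 6·ln C = 14.4954.
Solving (det = 6.5005): k = 1.31290, ln C = 0.55045.

k = 1.3129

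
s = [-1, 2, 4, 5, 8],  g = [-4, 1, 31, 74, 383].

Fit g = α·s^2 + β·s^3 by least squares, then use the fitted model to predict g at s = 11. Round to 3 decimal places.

ĝ = 1089.714

Compute the Gram sums: Σs^2·s^2 = 4994, Σs^2·s^3 = 36948, Σs^3·s^3 = 281930.
And Σs^2·g = 26858, Σs^3·g = 207342.
det = 4994·281930 − 36948² = 42803716.
α = (26858·281930 − 36948·207342)/42803716 = -22199069/10700929; β = (4994·207342 − 36948·26858)/42803716 = 10779141/10700929.
At s = 11: ĝ = (-22199069/10700929)·(121) + (10779141/10700929)·(1331) = 11660949322/10700929.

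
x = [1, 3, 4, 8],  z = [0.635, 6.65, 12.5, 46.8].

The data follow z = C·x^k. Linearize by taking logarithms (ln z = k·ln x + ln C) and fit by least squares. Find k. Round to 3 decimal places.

k = 2.079

Let Y = ln z. Fitting Y = k·ln x + ln C by least squares:
AᵀA = [[7.4528, 4.5643]; [4.5643, 4]], rhs = [13.5801, 7.8121]ᵀ  (here Σln x = 4.5643, Σ(ln x)² = 7.4528, Σln z = 7.8121, Σln x·ln z = 13.5801).
Δ = 7.4528·4 − (4.5643)² = 8.9781; k = (13.5801·4 − 4.5643·7.8121)/8.9781 = 2.07878, ln C = (7.4528·7.8121 − 4.5643·13.5801)/8.9781 = -0.41904.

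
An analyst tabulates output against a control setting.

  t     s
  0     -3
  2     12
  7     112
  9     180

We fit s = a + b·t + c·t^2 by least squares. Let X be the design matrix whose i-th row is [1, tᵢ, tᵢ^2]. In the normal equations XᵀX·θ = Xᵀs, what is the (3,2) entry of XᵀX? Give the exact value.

1080

Row 3 ↔ basis t^2, column 2 ↔ basis t, so (XᵀX)_{3,2} = Σᵢ (t^2)·(t) = (0)·(0) + (4)·(2) + (49)·(7) + (81)·(9) = 1080.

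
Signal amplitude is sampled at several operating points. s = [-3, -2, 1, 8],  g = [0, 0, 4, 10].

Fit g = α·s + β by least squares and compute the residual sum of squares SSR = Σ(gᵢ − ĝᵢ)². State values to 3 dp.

The normal system MᵀM·[α, β]ᵀ = Mᵀg is [[78, 4]; [4, 4]]·[α, β]ᵀ = [84, 14]ᵀ.
Δ = 78·4 − 4² = 296.
α = (84·4 − 4·14)/296 = 35/37; β = (78·14 − 4·84)/296 = 189/74.
Residuals: 21/74, -49/74, 1/2, -9/74; SSR = 29/37.

SSR = 0.784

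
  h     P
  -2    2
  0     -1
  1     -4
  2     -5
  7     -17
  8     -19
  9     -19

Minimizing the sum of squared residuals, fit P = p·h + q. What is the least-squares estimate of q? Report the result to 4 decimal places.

q = -1.6193

Entries of XᵀX: Σh·h = 203, Σh = 25, Σ1 = 7.
Moment sums: Σh·P = -460, ΣP = -63.
Normal equations: [[203, 25]; [25, 7]]·[p, q]ᵀ = [-460, -63]ᵀ.
det = 203·7 − 25² = 796.
p = ((-460)·7 − 25·(-63))/796 = -1645/796; q = (203·(-63) − 25·(-460))/796 = -1289/796.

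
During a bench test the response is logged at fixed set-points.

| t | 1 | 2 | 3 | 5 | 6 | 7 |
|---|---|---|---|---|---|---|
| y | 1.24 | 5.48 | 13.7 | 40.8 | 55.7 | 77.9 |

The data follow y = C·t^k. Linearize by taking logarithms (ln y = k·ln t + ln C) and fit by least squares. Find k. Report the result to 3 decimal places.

Linearized form: ln y = k·ln t + ln C. From the 6 transformed points,
Sums: Σln t = 7.1389, Σ(ln t)² = 11.2747, Σln y = 16.6177, Σln t·ln y = 25.7016.
Normal system: [[11.2747, 7.1389]; [7.1389, 6]]·[k, ln C]ᵀ = [25.7016, 16.6177]ᵀ.
Slope k = (n·Σln t·ln y − Σln t·Σln y)/(n·Σ(ln t)² − (Σln t)²) = (6·25.7016 − 7.1389·16.6177)/16.6845 = 2.13240; ln C = (Σln y − k·Σln t)/n = 0.23246.

k = 2.132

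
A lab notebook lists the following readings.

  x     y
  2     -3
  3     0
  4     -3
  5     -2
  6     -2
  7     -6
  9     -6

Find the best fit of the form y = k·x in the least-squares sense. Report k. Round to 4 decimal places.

The normal equations are: 220·k = -136.
k = (-136)/220 = -0.618182.

k = -0.6182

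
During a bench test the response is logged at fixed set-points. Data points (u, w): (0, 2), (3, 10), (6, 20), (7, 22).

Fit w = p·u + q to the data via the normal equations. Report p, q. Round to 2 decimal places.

Sums needed: Σu·u = 94, Σu = 16, Σ1 = 4.
For Mᵀw: Σu·w = 304, Σw = 54.
So MᵀM·[p, q]ᵀ = Mᵀw: [[94, 16]; [16, 4]]·[p, q]ᵀ = [304, 54]ᵀ.
Eliminating q: 4·(row 1) − 16·(row 2) gives 120·p = 4·304 − 16·54 = 352, so p = 44/15.
Then q = (54 − 16·(44/15))/4 = 53/30.

p = 2.93, q = 1.77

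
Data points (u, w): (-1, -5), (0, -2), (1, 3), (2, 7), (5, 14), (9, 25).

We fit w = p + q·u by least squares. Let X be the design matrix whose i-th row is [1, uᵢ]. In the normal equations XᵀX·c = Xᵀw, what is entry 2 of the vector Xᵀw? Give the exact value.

317

Entry 2 ↔ basis u, so (Xᵀw)_{2} = Σᵢ (u)·wᵢ = (-1)·(-5) + (0)·(-2) + (1)·(3) + (2)·(7) + (5)·(14) + (9)·(25) = 317.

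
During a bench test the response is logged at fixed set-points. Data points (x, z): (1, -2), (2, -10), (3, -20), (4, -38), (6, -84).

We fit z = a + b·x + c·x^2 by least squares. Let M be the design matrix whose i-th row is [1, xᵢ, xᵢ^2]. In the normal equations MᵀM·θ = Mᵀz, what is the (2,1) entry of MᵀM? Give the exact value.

16

Row 2 ↔ basis x, column 1 ↔ basis 1, so (MᵀM)_{2,1} = Σᵢ x = (1)·(1) + (2)·(1) + (3)·(1) + (4)·(1) + (6)·(1) = 16.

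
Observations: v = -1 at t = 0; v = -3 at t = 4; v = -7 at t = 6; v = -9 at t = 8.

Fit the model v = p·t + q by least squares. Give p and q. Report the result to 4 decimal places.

p = -1.0286, q = -0.3714

The normal system MᵀM·[p, q]ᵀ = Mᵀv is [[116, 18]; [18, 4]]·[p, q]ᵀ = [-126, -20]ᵀ.
Determinant 116·4 − 18² = 140.
p = ((-126)·4 − 18·(-20))/140 = -36/35; q = (116·(-20) − 18·(-126))/140 = -13/35.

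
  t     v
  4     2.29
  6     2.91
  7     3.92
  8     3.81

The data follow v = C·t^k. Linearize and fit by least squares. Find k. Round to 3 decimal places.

Linearized form: ln v = k·ln t + ln C. From the 4 transformed points,
Σln t = 7.2034, Σ(ln t)² = 13.2429, Σln v = 4.6004, Σln t·ln v = 8.5023.
Normal system: [[13.2429, 7.2034]; [7.2034, 4]]·[k, ln C]ᵀ = [8.5023, 4.6004]ᵀ.
Slope k = (n·Σln t·ln v − Σln t·Σln v)/(n·Σ(ln t)² − (Σln t)²) = (4·8.5023 − 7.2034·4.6004)/1.0824 = 0.80423; ln C = (Σln v − k·Σln t)/n = -0.29819.

k = 0.804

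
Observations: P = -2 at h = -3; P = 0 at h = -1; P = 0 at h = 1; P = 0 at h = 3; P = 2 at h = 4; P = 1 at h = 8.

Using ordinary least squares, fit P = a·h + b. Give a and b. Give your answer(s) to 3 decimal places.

With design matrix M, MᵀM = [[100, 12]; [12, 6]] and MᵀP = [22, 1]ᵀ.
det = 100·6 − 12² = 456.
a = (22·6 − 12·1)/456 = 5/19; b = (100·1 − 12·22)/456 = -41/114.

a = 0.263, b = -0.360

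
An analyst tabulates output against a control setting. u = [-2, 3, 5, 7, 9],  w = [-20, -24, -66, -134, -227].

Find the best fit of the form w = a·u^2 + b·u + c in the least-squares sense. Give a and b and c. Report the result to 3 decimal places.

Forming XᵀX = [[9684, 1216, 168]; [1216, 168, 22]; [168, 22, 5]] and Xᵀw = [-26899, -3343, -471]ᵀ gives XᵀX·[a, b, c]ᵀ = Xᵀw.
Solving the 3×3 system (Gaussian elimination) gives a = -228255/75316, b = 184487/75316, c = -118571/37658.

a = -3.031, b = 2.450, c = -3.149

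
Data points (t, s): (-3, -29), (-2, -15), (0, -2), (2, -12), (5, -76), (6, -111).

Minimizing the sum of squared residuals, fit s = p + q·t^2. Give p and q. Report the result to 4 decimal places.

The normal equations are: 6·p + 78·q = -245;  78·p + 2034·q = -6265.
(Σ1 = 6, Σt^2 = 78, Σt^2·t^2 = 2034, Σs = -245, Σt^2·s = -6265.)
det = 6·2034 − 78² = 6120.
p = ((-245)·2034 − 78·(-6265))/6120 = -161/102; q = (6·(-6265) − 78·(-245))/6120 = -154/51.

p = -1.5784, q = -3.0196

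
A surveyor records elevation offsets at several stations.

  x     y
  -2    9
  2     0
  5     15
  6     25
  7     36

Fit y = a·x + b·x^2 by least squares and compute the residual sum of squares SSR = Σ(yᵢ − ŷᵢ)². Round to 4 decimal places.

SSR = 0.3377

The normal system MᵀM·[a, b]ᵀ = Mᵀy is [[118, 684]; [684, 4354]]·[a, b]ᵀ = [459, 3075]ᵀ.
Eliminating b: 4354·(row 1) − 684·(row 2) gives 45916·a = 4354·459 − 684·3075 = -104814, so a = -52407/22958.
Then b = (3075 − 684·(-52407/22958))/4354 = 24447/22958.
Residuals: 2010/11479, 3513/11479, -2385/11479, 4150/11479, -2283/11479; SSR = 3877/11479.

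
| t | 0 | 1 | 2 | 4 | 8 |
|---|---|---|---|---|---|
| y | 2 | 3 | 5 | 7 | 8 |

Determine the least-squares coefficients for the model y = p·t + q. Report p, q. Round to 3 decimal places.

p = 0.750, q = 2.750

Setting ∂/∂p … = 0 gives: 85·p + 15·q = 105;  15·p + 5·q = 25.
det = 85·5 − 15² = 200.
p = (105·5 − 15·25)/200 = 3/4; q = (85·25 − 15·105)/200 = 11/4.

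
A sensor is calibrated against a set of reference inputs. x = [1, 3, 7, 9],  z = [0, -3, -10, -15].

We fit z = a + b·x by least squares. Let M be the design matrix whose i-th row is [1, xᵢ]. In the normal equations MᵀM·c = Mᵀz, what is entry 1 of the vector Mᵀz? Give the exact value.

Entry 1 ↔ basis 1, so (Mᵀz)_{1} = Σᵢ zᵢ = (1)·(0) + (1)·(-3) + (1)·(-10) + (1)·(-15) = -28.

-28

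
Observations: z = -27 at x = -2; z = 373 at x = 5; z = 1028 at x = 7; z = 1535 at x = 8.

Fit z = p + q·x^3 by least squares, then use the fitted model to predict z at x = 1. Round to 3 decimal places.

ẑ = 0.308

The normal equations are: 4·p + 972·q = 2909;  972·p + 395482·q = 1185365.
(Σ1 = 4, Σx^3 = 972, Σx^3·x^3 = 395482, Σz = 2909, Σx^3·z = 1185365.)
Determinant 4·395482 − 972² = 637144.
p = (2909·395482 − 972·1185365)/637144 = -858821/318572; q = (4·1185365 − 972·2909)/637144 = 239239/79643.
At x = 1: ẑ = (-858821/318572)·(1) + (239239/79643)·(1) = 98135/318572.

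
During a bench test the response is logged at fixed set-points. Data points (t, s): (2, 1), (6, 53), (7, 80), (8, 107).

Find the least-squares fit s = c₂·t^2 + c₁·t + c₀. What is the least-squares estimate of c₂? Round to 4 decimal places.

c₂ = 2.2661

With design matrix A, AᵀA = [[7809, 1079, 153]; [1079, 153, 23]; [153, 23, 4]] and Aᵀs = [12680, 1736, 241]ᵀ.
Solving the 3×3 system (Gaussian elimination) gives c₂ = 1022/451, c₁ = -2201/451, c₀ = 67/41.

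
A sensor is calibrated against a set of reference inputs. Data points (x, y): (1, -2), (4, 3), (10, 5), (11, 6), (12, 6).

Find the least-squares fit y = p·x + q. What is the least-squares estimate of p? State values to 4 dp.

p = 0.6567

Compute the Gram sums: Σx·x = 382, Σx = 38, Σ1 = 5.
And Σx·y = 198, Σy = 18.
So MᵀM·[p, q]ᵀ = Mᵀy: [[382, 38]; [38, 5]]·[p, q]ᵀ = [198, 18]ᵀ.
Δ = 382·5 − 38² = 466.
p = (198·5 − 38·18)/466 = 153/233; q = (382·18 − 38·198)/466 = -324/233.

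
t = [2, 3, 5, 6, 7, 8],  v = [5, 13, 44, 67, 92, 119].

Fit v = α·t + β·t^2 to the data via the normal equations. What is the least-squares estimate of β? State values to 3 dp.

β = 2.065

The normal system AᵀA·[α, β]ᵀ = Aᵀv is [[187, 1231]; [1231, 8515]]·[α, β]ᵀ = [2267, 15773]ᵀ.
det = 187·8515 − 1231² = 76944.
α = (2267·8515 − 1231·15773)/76944 = -18843/12824; β = (187·15773 − 1231·2267)/76944 = 26479/12824.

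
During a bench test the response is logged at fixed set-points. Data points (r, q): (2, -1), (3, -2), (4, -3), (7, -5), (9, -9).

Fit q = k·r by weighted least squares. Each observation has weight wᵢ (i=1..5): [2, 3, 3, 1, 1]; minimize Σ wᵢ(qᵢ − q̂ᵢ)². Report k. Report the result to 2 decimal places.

Entries of MᵀWM: Σwᵢ·r·r = 213.
Moment sums: Σwᵢ·r·q = -174.
So MᵀWM·[k]ᵀ = MᵀWq: [[213]]·[k]ᵀ = [-174]ᵀ.
Hence k = -174 / 213 ≈ -0.816901.

k = -0.82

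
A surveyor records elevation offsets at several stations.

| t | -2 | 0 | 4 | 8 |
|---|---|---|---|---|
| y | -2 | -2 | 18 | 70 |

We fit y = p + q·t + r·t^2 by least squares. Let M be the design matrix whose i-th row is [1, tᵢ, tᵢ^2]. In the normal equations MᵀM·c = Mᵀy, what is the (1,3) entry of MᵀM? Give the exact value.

84

Row 1 ↔ basis 1, column 3 ↔ basis t^2, so (MᵀM)_{1,3} = Σᵢ t^2 = (1)·(4) + (1)·(0) + (1)·(16) + (1)·(64) = 84.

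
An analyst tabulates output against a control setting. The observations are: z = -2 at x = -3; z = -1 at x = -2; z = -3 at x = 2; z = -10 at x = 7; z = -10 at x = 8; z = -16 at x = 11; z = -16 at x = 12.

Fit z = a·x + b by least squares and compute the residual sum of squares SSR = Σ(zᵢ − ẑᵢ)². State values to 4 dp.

Forming MᵀM = [[395, 35]; [35, 7]] and Mᵀz = [-516, -58]ᵀ gives MᵀM·[a, b]ᵀ = Mᵀz.
Determinant 395·7 − 35² = 1540.
a = ((-516)·7 − 35·(-58))/1540 = -113/110; b = (395·(-58) − 35·(-516))/1540 = -485/154.
Residuals: -744/385, 73/770, 1697/770, 131/385, 1053/770, -597/385, -403/770; SSR = 5107/385.

SSR = 13.2649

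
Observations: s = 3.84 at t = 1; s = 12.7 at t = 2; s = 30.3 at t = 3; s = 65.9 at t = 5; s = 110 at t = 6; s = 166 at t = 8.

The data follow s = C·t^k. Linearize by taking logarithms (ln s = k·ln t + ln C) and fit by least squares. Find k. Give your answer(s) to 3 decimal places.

k = 1.830

Let Y = ln s. Fitting Y = k·ln t + ln C by least squares:
Over the data: Σln t = 7.2724, Σ(ln t)² = 11.8122, Σln s = 21.2988, Σln t·ln s = 31.3020.
Normal system: [[11.8122, 7.2724]; [7.2724, 6]]·[k, ln C]ᵀ = [31.3020, 21.2988]ᵀ.
Solving (det = 17.9853): k = 1.83030, ln C = 1.33136.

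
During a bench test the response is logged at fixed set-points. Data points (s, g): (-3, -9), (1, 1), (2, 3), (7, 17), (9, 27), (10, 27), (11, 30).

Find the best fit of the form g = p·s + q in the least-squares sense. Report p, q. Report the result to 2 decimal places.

Entries of XᵀX: Σs·s = 365, Σs = 37, Σ1 = 7.
For Xᵀg: Σs·g = 996, Σg = 96.
So XᵀX·[p, q]ᵀ = Xᵀg: [[365, 37]; [37, 7]]·[p, q]ᵀ = [996, 96]ᵀ.
det = 365·7 − 37² = 1186.
p = (996·7 − 37·96)/1186 = 1710/593; q = (365·96 − 37·996)/1186 = -906/593.

p = 2.88, q = -1.53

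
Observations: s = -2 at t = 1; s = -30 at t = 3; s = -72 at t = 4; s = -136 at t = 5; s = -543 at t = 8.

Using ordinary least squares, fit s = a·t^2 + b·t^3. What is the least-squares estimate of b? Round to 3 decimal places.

AᵀA·[a, b]ᵀ = Aᵀs reads: 5059·a + 37161·b = -39576;  37161·a + 282595·b = -300436.
Δ = 5059·282595 − 37161² = 48708184.
a = ((-39576)·282595 − 37161·(-300436))/48708184 = -4869381/12177046; b = (5059·(-300436) − 37161·(-39576))/48708184 = -12305497/12177046.

b = -1.011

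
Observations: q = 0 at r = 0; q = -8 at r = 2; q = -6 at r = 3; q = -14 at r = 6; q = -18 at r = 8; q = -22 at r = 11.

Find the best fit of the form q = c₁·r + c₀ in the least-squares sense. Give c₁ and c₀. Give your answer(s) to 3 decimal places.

From the data, Σr·r = 234, Σr = 30, Σ1 = 6.
For Aᵀq: Σr·q = -504, Σq = -68.
Normal equations: [[234, 30]; [30, 6]]·[c₁, c₀]ᵀ = [-504, -68]ᵀ.
Eliminating c₀: 6·(row 1) − 30·(row 2) gives 504·c₁ = 6·(-504) − 30·(-68) = -984, so c₁ = -41/21.
Then c₀ = ((-68) − 30·(-41/21))/6 = -11/7.

c₁ = -1.952, c₀ = -1.571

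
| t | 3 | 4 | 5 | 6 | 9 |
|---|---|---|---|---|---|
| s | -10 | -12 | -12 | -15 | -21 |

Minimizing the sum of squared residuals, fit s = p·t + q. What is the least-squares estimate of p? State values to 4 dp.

p = -1.8396

Normal-equation sums: Σt·t = 167, Σt = 27, Σ1 = 5.
Moment sums: Σt·s = -417, Σs = -70.
Eliminating q: 5·(row 1) − 27·(row 2) gives 106·p = 5·(-417) − 27·(-70) = -195, so p = -195/106.
Then q = ((-70) − 27·(-195/106))/5 = -431/106.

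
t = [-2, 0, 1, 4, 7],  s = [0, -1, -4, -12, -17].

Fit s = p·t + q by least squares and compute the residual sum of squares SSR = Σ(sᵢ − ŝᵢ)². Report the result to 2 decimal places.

SSR = 6.62

Compute the Gram sums: Σt·t = 70, Σt = 10, Σ1 = 5.
Moment sums: Σt·s = -171, Σs = -34.
So MᵀM·[p, q]ᵀ = Mᵀs: [[70, 10]; [10, 5]]·[p, q]ᵀ = [-171, -34]ᵀ.
Determinant 70·5 − 10² = 250.
p = ((-171)·5 − 10·(-34))/250 = -103/50; q = (70·(-34) − 10·(-171))/250 = -67/25.
Residuals: -36/25, 42/25, 37/50, -27/25, 1/10; SSR = 331/50.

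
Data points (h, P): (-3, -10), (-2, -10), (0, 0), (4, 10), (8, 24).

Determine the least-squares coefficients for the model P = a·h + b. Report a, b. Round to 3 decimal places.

a = 3.154, b = -1.615

The normal equations are: 93·a + 7·b = 282;  7·a + 5·b = 14.
(Σh·h = 93, Σh = 7, Σ1 = 5, Σh·P = 282, ΣP = 14.)
Δ = 93·5 − 7² = 416.
a = (282·5 − 7·14)/416 = 41/13; b = (93·14 − 7·282)/416 = -21/13.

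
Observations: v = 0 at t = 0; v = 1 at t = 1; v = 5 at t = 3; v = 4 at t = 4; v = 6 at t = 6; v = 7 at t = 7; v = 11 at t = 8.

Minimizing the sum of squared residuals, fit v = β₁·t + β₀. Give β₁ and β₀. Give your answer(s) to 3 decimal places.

From the data, Σt·t = 175, Σt = 29, Σ1 = 7.
Moment sums: Σt·v = 205, Σv = 34.
So XᵀX·[β₁, β₀]ᵀ = Xᵀv: [[175, 29]; [29, 7]]·[β₁, β₀]ᵀ = [205, 34]ᵀ.
Eliminating β₀: 7·(row 1) − 29·(row 2) gives 384·β₁ = 7·205 − 29·34 = 449, so β₁ = 449/384.
Then β₀ = (34 − 29·(449/384))/7 = 5/384.

β₁ = 1.169, β₀ = 0.013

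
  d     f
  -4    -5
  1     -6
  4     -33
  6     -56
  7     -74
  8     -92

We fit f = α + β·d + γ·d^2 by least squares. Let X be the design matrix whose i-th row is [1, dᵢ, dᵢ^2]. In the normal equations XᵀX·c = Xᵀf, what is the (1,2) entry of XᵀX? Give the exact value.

22

Row 1 ↔ basis 1, column 2 ↔ basis d, so (XᵀX)_{1,2} = Σᵢ d = (1)·(-4) + (1)·(1) + (1)·(4) + (1)·(6) + (1)·(7) + (1)·(8) = 22.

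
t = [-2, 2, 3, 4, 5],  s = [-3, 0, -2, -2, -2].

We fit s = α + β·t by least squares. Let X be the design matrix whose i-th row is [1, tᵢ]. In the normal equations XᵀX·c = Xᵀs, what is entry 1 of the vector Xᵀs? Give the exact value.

-9

Entry 1 ↔ basis 1, so (Xᵀs)_{1} = Σᵢ sᵢ = (1)·(-3) + (1)·(0) + (1)·(-2) + (1)·(-2) + (1)·(-2) = -9.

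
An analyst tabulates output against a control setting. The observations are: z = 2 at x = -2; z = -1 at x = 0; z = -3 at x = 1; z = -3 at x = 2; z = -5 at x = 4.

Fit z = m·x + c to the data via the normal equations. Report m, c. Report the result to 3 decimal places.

m = -1.150, c = -0.850

Setting ∂/∂m … = 0 gives: 25·m + 5·c = -33;  5·m + 5·c = -10.
det = 25·5 − 5² = 100.
m = ((-33)·5 − 5·(-10))/100 = -23/20; c = (25·(-10) − 5·(-33))/100 = -17/20.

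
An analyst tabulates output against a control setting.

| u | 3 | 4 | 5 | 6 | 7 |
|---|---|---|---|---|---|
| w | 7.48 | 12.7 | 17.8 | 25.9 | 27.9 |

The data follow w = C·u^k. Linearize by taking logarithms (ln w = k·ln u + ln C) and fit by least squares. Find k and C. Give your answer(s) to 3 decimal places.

k = 1.611, C = 1.324

Linearized form: ln w = k·ln u + ln C. From the 5 transformed points,
AᵀA = [[12.7160, 7.8320]; [7.8320, 5]], rhs = [22.6760, 14.0159]ᵀ  (here Σln u = 7.8320, Σ(ln u)² = 12.7160, Σln w = 14.0159, Σln u·ln w = 22.6760).
Solving (det = 2.2397): k = 1.61061, ln C = 0.28031, so C = exp(0.28031) = 1.32354.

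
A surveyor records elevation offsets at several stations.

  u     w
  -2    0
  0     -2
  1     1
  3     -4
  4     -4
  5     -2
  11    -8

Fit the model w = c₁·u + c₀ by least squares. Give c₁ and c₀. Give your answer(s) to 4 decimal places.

c₁ = -0.6110, c₀ = -0.7941

From the data, Σu·u = 176, Σu = 22, Σ1 = 7.
Moment sums: Σu·w = -125, Σw = -19.
Normal equations: [[176, 22]; [22, 7]]·[c₁, c₀]ᵀ = [-125, -19]ᵀ.
Determinant 176·7 − 22² = 748.
c₁ = ((-125)·7 − 22·(-19))/748 = -457/748; c₀ = (176·(-19) − 22·(-125))/748 = -27/34.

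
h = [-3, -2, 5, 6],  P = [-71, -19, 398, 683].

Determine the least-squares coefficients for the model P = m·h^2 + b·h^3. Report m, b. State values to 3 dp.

m = 1.050, b = 2.984

Entries of AᵀA: Σh^2·h^2 = 2018, Σh^2·h^3 = 10626, Σh^3·h^3 = 63074.
For AᵀP: Σh^2·P = 33823, Σh^3·P = 199347.
AᵀA·[m, b]ᵀ = AᵀP becomes [[2018, 10626]; [10626, 63074]]·[m, b]ᵀ = [33823, 199347]ᵀ.
det = 2018·63074 − 10626² = 14371456.
m = (33823·63074 − 10626·199347)/14371456 = 171485/163312; b = (2018·199347 − 10626·33823)/14371456 = 5359881/1796432.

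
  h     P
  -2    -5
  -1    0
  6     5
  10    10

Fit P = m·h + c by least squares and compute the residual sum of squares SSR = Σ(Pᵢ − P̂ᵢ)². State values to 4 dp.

SSR = 7.9747

Normal-equation sums: Σh·h = 141, Σh = 13, Σ1 = 4.
Moment sums: Σh·P = 140, ΣP = 10.
det = 141·4 − 13² = 395.
m = (140·4 − 13·10)/395 = 86/79; c = (141·10 − 13·140)/395 = -82/79.
Residuals: -141/79, 168/79, -39/79, 12/79; SSR = 630/79.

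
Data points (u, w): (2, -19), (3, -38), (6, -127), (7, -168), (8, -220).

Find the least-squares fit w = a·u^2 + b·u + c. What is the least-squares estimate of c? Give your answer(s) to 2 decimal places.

c = -5.20

Normal-equation sums: Σu^2·u^2 = 7890, Σu^2·u = 1106, Σu^2 = 162, Σu·u = 162, Σu = 26, Σ1 = 5.
Moment sums: Σu^2·w = -27302, Σu·w = -3850, Σw = -572.
MᵀM·[a, b, c]ᵀ = Mᵀw becomes [[7890, 1106, 162]; [1106, 162, 26]; [162, 26, 5]]·[a, b, c]ᵀ = [-27302, -3850, -572]ᵀ.
Row-reducing yields a = -2629/812, b = -671/812, c = -1056/203.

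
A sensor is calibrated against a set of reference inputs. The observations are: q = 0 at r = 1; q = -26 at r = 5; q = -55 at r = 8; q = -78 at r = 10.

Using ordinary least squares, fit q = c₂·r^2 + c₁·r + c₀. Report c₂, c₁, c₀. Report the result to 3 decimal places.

c₂ = -0.427, c₁ = -3.990, c₀ = 4.455

Forming AᵀA = [[14722, 1638, 190]; [1638, 190, 24]; [190, 24, 4]] and Aᵀq = [-11970, -1350, -159]ᵀ gives AᵀA·[c₂, c₁, c₀]ᵀ = Aᵀq.
Inverting the 3×3 Gram matrix, [c₂, c₁, c₀]ᵀ = [-1999/4686, -6233/1562, 949/213]ᵀ.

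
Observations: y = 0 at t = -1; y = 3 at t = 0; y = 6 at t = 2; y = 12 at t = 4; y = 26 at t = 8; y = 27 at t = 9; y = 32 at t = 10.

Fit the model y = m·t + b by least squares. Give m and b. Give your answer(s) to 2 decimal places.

m = 2.89, b = 1.91

The normal system XᵀX·[m, b]ᵀ = Xᵀy is [[266, 32]; [32, 7]]·[m, b]ᵀ = [831, 106]ᵀ.
det = 266·7 − 32² = 838.
m = (831·7 − 32·106)/838 = 2425/838; b = (266·106 − 32·831)/838 = 802/419.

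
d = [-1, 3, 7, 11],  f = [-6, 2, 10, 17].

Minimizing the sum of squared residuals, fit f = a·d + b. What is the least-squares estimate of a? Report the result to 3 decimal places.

a = 1.925

The normal equations are: 180·a + 20·b = 269;  20·a + 4·b = 23.
Determinant 180·4 − 20² = 320.
a = (269·4 − 20·23)/320 = 77/40; b = (180·23 − 20·269)/320 = -31/8.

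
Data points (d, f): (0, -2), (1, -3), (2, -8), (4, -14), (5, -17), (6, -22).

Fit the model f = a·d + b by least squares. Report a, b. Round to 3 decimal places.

Compute the Gram sums: Σd·d = 82, Σd = 18, Σ1 = 6.
For Aᵀf: Σd·f = -292, Σf = -66.
AᵀA·[a, b]ᵀ = Aᵀf becomes [[82, 18]; [18, 6]]·[a, b]ᵀ = [-292, -66]ᵀ.
Eliminating b: 6·(row 1) − 18·(row 2) gives 168·a = 6·(-292) − 18·(-66) = -564, so a = -47/14.
Then b = ((-66) − 18·(-47/14))/6 = -13/14.

a = -3.357, b = -0.929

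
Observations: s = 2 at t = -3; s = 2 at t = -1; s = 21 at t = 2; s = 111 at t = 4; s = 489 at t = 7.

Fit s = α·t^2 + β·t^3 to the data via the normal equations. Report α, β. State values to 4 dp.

α = 3.0998, β = 0.9819

From the data, Σt^2·t^2 = 2755, Σt^2·t^3 = 17619, Σt^3·t^3 = 122539.
For Xᵀs: Σt^2·s = 25841, Σt^3·s = 174943.
det = 2755·122539 − 17619² = 27165784.
α = (25841·122539 − 17619·174943)/27165784 = 42104791/13582892; β = (2755·174943 − 17619·25841)/27165784 = 13337693/13582892.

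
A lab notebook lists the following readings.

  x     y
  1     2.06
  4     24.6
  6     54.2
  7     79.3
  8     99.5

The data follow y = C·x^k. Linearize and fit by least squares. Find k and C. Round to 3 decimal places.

k = 1.862, C = 2.006

Linearized form: ln y = k·ln x + ln C. From the 5 transformed points,
Σln x = 7.2034, Σ(ln x)² = 13.2429, Σln y = 16.8915, Σln x·ln y = 29.6696.
Equations: 13.2429·k + 7.2034·ln C = 29.6696;  7.2034·k + 5·ln C = 16.8915.
Slope k = (n·Σln x·ln y − Σln x·Σln y)/(n·Σ(ln x)² − (Σln x)²) = (5·29.6696 − 7.2034·16.8915)/14.3252 = 1.86184; ln C = (Σln y − k·Σln x)/n = 0.69599, so C = exp(0.69599) = 2.00570.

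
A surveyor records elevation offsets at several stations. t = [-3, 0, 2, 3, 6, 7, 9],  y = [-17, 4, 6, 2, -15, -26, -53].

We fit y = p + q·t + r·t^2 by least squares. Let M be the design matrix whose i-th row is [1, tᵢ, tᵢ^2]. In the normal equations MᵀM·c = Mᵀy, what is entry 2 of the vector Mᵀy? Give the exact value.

Entry 2 ↔ basis t, so (Mᵀy)_{2} = Σᵢ (t)·yᵢ = (-3)·(-17) + (0)·(4) + (2)·(6) + (3)·(2) + (6)·(-15) + (7)·(-26) + (9)·(-53) = -680.

-680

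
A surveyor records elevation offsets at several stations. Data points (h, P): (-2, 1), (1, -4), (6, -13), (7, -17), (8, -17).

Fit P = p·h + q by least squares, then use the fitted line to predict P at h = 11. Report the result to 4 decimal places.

P̂ = -23.1486

From the data, Σh·h = 154, Σh = 20, Σ1 = 5.
Moment sums: Σh·P = -339, ΣP = -50.
MᵀM·[p, q]ᵀ = MᵀP becomes [[154, 20]; [20, 5]]·[p, q]ᵀ = [-339, -50]ᵀ.
Eliminating q: 5·(row 1) − 20·(row 2) gives 370·p = 5·(-339) − 20·(-50) = -695, so p = -139/74.
Then q = ((-50) − 20·(-139/74))/5 = -92/37.
At h = 11: P̂ = (-139/74)·(11) + (-92/37)·(1) = -1713/74.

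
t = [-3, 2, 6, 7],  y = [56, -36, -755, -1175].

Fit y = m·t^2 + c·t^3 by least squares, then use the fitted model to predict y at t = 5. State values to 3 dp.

Forming AᵀA = [[3794, 24372]; [24372, 165098]] and Aᵀy = [-84395, -567905]ᵀ gives AᵀA·[m, c]ᵀ = Aᵀy.
det = 3794·165098 − 24372² = 32387428.
m = ((-84395)·165098 − 24372·(-567905))/32387428 = -1075175/376598; c = (3794·(-567905) − 24372·(-84395))/32387428 = -1136705/376598.
At t = 5: ŷ = (-1075175/376598)·(25) + (-1136705/376598)·(125) = -84483750/188299.

ŷ = -448.668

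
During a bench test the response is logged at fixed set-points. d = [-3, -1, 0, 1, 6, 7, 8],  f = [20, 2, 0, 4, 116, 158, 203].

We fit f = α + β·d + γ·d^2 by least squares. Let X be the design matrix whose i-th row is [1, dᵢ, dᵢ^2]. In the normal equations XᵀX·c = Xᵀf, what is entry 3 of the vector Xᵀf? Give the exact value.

Entry 3 ↔ basis d^2, so (Xᵀf)_{3} = Σᵢ (d^2)·fᵢ = (9)·(20) + (1)·(2) + (0)·(0) + (1)·(4) + (36)·(116) + (49)·(158) + (64)·(203) = 25096.

25096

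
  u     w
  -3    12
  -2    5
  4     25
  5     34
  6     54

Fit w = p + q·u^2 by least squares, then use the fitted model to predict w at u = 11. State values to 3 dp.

ŵ = 180.657

Compute the Gram sums: Σ1 = 5, Σu^2 = 90, Σu^2·u^2 = 2274.
Right-hand side: Σw = 130, Σu^2·w = 3322.
So AᵀA·[p, q]ᵀ = Aᵀw: [[5, 90]; [90, 2274]]·[p, q]ᵀ = [130, 3322]ᵀ.
Eliminating q: 2274·(row 1) − 90·(row 2) gives 3270·p = 2274·130 − 90·3322 = -3360, so p = -112/109.
Then q = (3322 − 90·(-112/109))/2274 = 491/327.
At u = 11: ŵ = (-112/109)·(1) + (491/327)·(121) = 59075/327.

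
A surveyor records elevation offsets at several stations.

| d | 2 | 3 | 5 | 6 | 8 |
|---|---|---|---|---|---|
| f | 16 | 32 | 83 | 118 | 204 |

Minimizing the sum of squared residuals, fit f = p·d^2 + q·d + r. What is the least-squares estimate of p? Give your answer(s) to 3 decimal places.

p = 2.972

With design matrix A, AᵀA = [[6114, 888, 138]; [888, 138, 24]; [138, 24, 5]] and Aᵀf = [19731, 2883, 453]ᵀ.
Row-reducing yields p = 1373/462, q = 773/462, r = 6/11.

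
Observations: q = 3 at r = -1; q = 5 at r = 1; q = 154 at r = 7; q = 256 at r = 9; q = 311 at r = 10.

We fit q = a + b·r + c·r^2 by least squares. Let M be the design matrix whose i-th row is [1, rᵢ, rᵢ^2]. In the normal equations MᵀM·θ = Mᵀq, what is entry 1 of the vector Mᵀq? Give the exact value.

729

Entry 1 ↔ basis 1, so (Mᵀq)_{1} = Σᵢ qᵢ = (1)·(3) + (1)·(5) + (1)·(154) + (1)·(256) + (1)·(311) = 729.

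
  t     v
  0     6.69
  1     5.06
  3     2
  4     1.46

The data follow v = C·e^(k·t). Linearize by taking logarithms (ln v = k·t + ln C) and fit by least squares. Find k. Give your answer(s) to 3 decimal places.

With ln vᵢ as the transformed response and tᵢ as the regressor:
Over the data: Σt = 8.0000, Σ(t)² = 26.0000, Σln v = 4.5936, Σt·ln v = 5.2146.
Normal system: [[26.0000, 8.0000]; [8.0000, 4]]·[k, ln C]ᵀ = [5.2146, 4.5936]ᵀ.
Δ = 26.0000·4 − (8.0000)² = 40.0000; k = (5.2146·4 − 8.0000·4.5936)/40.0000 = -0.39726, ln C = (26.0000·4.5936 − 8.0000·5.2146)/40.0000 = 1.94291.

k = -0.397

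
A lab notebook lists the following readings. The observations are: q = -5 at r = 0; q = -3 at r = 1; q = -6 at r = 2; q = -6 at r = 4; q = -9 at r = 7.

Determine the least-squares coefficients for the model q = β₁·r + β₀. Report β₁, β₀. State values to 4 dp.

β₁ = -0.6753, β₀ = -3.9091

Normal-equation sums: Σr·r = 70, Σr = 14, Σ1 = 5.
For Mᵀq: Σr·q = -102, Σq = -29.
Normal equations: [[70, 14]; [14, 5]]·[β₁, β₀]ᵀ = [-102, -29]ᵀ.
Determinant 70·5 − 14² = 154.
β₁ = ((-102)·5 − 14·(-29))/154 = -52/77; β₀ = (70·(-29) − 14·(-102))/154 = -43/11.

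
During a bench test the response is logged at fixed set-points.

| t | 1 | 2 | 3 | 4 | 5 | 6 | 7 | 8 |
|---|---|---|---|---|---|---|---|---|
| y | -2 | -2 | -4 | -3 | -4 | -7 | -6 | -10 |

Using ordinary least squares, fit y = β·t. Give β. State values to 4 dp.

The normal equations are: 204·β = -214.
(Σt·t = 204, Σt·y = -214.)
β = (-214)/204 = -1.04902.

β = -1.0490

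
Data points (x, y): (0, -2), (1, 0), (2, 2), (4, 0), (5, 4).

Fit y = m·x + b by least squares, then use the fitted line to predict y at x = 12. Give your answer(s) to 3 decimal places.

ŷ = 8.837

Sums needed: Σx·x = 46, Σx = 12, Σ1 = 5.
For Mᵀy: Σx·y = 24, Σy = 4.
Normal equations: [[46, 12]; [12, 5]]·[m, b]ᵀ = [24, 4]ᵀ.
Determinant 46·5 − 12² = 86.
m = (24·5 − 12·4)/86 = 36/43; b = (46·4 − 12·24)/86 = -52/43.
At x = 12: ŷ = (36/43)·(12) + (-52/43)·(1) = 380/43.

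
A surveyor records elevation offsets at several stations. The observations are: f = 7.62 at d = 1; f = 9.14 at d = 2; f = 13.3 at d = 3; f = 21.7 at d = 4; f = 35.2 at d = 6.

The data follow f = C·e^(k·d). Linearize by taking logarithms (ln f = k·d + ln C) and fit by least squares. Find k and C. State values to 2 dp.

With ln fᵢ as the transformed response and dᵢ as the regressor:
XᵀX = [[66.0000, 16.0000]; [16.0000, 5]], rhs = [47.8949, 13.4696]ᵀ  (here Σd = 16.0000, Σ(d)² = 66.0000, Σln f = 13.4696, Σd·ln f = 47.8949).
Δ = 66.0000·5 − (16.0000)² = 74.0000; k = (47.8949·5 − 16.0000·13.4696)/74.0000 = 0.32381, ln C = (66.0000·13.4696 − 16.0000·47.8949)/74.0000 = 1.65773, so C = exp(1.65773) = 5.24740.

k = 0.32, C = 5.25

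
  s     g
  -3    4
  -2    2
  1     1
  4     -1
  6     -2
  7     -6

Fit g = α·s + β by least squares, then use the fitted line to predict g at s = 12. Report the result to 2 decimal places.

ĝ = -8.11

Setting ∂/∂α … = 0 gives: 115·α + 13·β = -73;  13·α + 6·β = -2.
(Σs·s = 115, Σs = 13, Σ1 = 6, Σs·g = -73, Σg = -2.)
Determinant 115·6 − 13² = 521.
α = ((-73)·6 − 13·(-2))/521 = -412/521; β = (115·(-2) − 13·(-73))/521 = 719/521.
At s = 12: ĝ = (-412/521)·(12) + (719/521)·(1) = -4225/521.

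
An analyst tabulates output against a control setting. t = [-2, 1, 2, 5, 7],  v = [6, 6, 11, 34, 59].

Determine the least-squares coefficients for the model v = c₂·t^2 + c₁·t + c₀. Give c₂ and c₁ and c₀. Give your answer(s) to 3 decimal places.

Forming XᵀX = [[3059, 469, 83]; [469, 83, 13]; [83, 13, 5]] and Xᵀv = [3815, 599, 116]ᵀ gives XᵀX·[c₂, c₁, c₀]ᵀ = Xᵀv.
Row-reducing yields c₂ = 7357/7752, c₁ = 2999/2584, c₀ = 4291/969.

c₂ = 0.949, c₁ = 1.161, c₀ = 4.428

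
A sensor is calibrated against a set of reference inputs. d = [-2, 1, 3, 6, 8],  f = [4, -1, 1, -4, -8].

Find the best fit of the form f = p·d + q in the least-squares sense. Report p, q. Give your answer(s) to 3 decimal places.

p = -1.089, q = 1.885

From the data, Σd·d = 114, Σd = 16, Σ1 = 5.
For Xᵀf: Σd·f = -94, Σf = -8.
Determinant 114·5 − 16² = 314.
p = ((-94)·5 − 16·(-8))/314 = -171/157; q = (114·(-8) − 16·(-94))/314 = 296/157.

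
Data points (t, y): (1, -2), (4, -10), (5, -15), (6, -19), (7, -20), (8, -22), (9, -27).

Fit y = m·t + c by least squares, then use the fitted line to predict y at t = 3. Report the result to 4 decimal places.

Normal-equation sums: Σt·t = 272, Σt = 40, Σ1 = 7.
Moment sums: Σt·y = -790, Σy = -115.
So XᵀX·[m, c]ᵀ = Xᵀy: [[272, 40]; [40, 7]]·[m, c]ᵀ = [-790, -115]ᵀ.
Eliminating c: 7·(row 1) − 40·(row 2) gives 304·m = 7·(-790) − 40·(-115) = -930, so m = -465/152.
Then c = ((-115) − 40·(-465/152))/7 = 20/19.
At t = 3: ŷ = (-465/152)·(3) + (20/19)·(1) = -65/8.

ŷ = -8.1250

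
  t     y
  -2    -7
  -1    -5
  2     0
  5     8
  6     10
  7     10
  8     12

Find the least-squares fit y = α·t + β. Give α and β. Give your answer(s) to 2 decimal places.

The normal equations are: 183·α + 25·β = 285;  25·α + 7·β = 28.
(Σt·t = 183, Σt = 25, Σ1 = 7, Σt·y = 285, Σy = 28.)
det = 183·7 − 25² = 656.
α = (285·7 − 25·28)/656 = 1295/656; β = (183·28 − 25·285)/656 = -2001/656.

α = 1.97, β = -3.05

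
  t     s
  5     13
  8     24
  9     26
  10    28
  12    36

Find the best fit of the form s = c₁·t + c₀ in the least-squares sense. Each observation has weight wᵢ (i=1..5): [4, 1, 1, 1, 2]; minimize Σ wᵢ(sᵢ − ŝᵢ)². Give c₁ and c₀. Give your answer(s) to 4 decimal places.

Sums needed: Σwᵢ·t·t = 633, Σwᵢ·t = 71, Σwᵢ·1 = 9.
And Σwᵢ·t·s = 1830, Σwᵢ·s = 202.
MᵀWM·[c₁, c₀]ᵀ = MᵀWs becomes [[633, 71]; [71, 9]]·[c₁, c₀]ᵀ = [1830, 202]ᵀ.
det = 633·9 − 71² = 656.
c₁ = (1830·9 − 71·202)/656 = 133/41; c₀ = (633·202 − 71·1830)/656 = -129/41.

c₁ = 3.2439, c₀ = -3.1463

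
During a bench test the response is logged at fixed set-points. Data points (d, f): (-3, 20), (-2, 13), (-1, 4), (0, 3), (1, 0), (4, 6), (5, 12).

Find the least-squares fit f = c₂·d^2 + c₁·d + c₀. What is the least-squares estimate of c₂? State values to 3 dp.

c₂ = 1.008

Entries of AᵀA: Σd^2·d^2 = 980, Σd^2·d = 154, Σd^2 = 56, Σd·d = 56, Σd = 4, Σ1 = 7.
For Aᵀf: Σd^2·f = 632, Σd·f = -6, Σf = 58.
AᵀA·[c₂, c₁, c₀]ᵀ = Aᵀf becomes [[980, 154, 56]; [154, 56, 4]; [56, 4, 7]]·[c₂, c₁, c₀]ᵀ = [632, -6, 58]ᵀ.
Inverting the 3×3 Gram matrix, [c₂, c₁, c₀]ᵀ = [24149/23961, -10330/3423, 2222/1141]ᵀ.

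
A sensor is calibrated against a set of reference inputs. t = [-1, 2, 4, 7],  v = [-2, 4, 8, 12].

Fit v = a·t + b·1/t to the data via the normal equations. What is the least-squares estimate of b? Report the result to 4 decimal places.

b = 0.4657

The normal equations are: 70·a + 4·b = 126;  4·a + (1045/784)·b = 54/7.
det = 70·(1045/784) − 4² = 4329/56.
a = (126·(1045/784) − 4·(54/7))/(4329/56) = 853/481; b = (70·(54/7) − 4·126)/(4329/56) = 224/481.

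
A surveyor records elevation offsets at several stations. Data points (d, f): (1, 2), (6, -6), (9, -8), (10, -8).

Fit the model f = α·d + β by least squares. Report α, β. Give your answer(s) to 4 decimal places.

Compute the Gram sums: Σd·d = 218, Σd = 26, Σ1 = 4.
Moment sums: Σd·f = -186, Σf = -20.
Normal equations: [[218, 26]; [26, 4]]·[α, β]ᵀ = [-186, -20]ᵀ.
Δ = 218·4 − 26² = 196.
α = ((-186)·4 − 26·(-20))/196 = -8/7; β = (218·(-20) − 26·(-186))/196 = 17/7.

α = -1.1429, β = 2.4286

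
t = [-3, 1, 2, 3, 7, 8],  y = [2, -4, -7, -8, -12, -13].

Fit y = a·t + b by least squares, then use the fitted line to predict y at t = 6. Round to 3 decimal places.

The normal equations are: 136·a + 18·b = -236;  18·a + 6·b = -42.
det = 136·6 − 18² = 492.
a = ((-236)·6 − 18·(-42))/492 = -55/41; b = (136·(-42) − 18·(-236))/492 = -122/41.
At t = 6: ŷ = (-55/41)·(6) + (-122/41)·(1) = -452/41.

ŷ = -11.024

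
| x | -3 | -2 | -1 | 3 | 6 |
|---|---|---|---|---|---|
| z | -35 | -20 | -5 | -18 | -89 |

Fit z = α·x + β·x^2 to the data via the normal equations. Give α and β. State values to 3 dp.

α = 3.022, β = -2.977

Compute the Gram sums: Σx·x = 59, Σx·x^2 = 207, Σx^2·x^2 = 1475.
Right-hand side: Σx·z = -438, Σx^2·z = -3766.
So AᵀA·[α, β]ᵀ = Aᵀz: [[59, 207]; [207, 1475]]·[α, β]ᵀ = [-438, -3766]ᵀ.
Determinant 59·1475 − 207² = 44176.
α = ((-438)·1475 − 207·(-3766))/44176 = 16689/5522; β = (59·(-3766) − 207·(-438))/44176 = -16441/5522.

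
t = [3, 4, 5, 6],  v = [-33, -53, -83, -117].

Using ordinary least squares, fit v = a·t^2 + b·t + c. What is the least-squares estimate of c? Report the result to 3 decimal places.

Sums needed: Σt^2·t^2 = 2258, Σt^2·t = 432, Σt^2 = 86, Σt·t = 86, Σt = 18, Σ1 = 4.
Right-hand side: Σt^2·v = -7432, Σt·v = -1428, Σv = -286.
Solving the 3×3 system (Gaussian elimination) gives a = -7/2, b = 33/10, c = -111/10.

c = -11.100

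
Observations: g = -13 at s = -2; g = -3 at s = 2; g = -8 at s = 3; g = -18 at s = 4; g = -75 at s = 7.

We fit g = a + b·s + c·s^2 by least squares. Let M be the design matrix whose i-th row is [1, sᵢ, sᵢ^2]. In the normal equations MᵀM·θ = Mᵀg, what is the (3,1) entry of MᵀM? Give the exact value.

Row 3 ↔ basis s^2, column 1 ↔ basis 1, so (MᵀM)_{3,1} = Σᵢ s^2 = (4)·(1) + (4)·(1) + (9)·(1) + (16)·(1) + (49)·(1) = 82.

82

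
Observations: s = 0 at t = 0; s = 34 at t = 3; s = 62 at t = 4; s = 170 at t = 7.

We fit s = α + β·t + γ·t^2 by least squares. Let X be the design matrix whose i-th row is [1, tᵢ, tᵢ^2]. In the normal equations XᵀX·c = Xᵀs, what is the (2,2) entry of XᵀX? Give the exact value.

Row 2 ↔ basis t, column 2 ↔ basis t, so (XᵀX)_{2,2} = Σᵢ (t)·(t) = (0)·(0) + (3)·(3) + (4)·(4) + (7)·(7) = 74.

74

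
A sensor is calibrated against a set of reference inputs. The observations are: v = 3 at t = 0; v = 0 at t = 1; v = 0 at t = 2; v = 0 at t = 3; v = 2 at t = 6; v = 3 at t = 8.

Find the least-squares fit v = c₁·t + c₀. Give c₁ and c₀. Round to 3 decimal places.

Compute the Gram sums: Σt·t = 114, Σt = 20, Σ1 = 6.
Moment sums: Σt·v = 36, Σv = 8.
So XᵀX·[c₁, c₀]ᵀ = Xᵀv: [[114, 20]; [20, 6]]·[c₁, c₀]ᵀ = [36, 8]ᵀ.
Eliminating c₀: 6·(row 1) − 20·(row 2) gives 284·c₁ = 6·36 − 20·8 = 56, so c₁ = 14/71.
Then c₀ = (8 − 20·(14/71))/6 = 48/71.

c₁ = 0.197, c₀ = 0.676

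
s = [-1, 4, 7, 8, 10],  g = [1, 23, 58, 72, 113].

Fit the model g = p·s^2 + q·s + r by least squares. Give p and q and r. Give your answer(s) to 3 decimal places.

p = 0.991, q = 1.138, r = 1.429

Forming AᵀA = [[16754, 1918, 230]; [1918, 230, 28]; [230, 28, 5]] and Aᵀg = [19119, 2203, 267]ᵀ gives AᵀA·[p, q, r]ᵀ = Aᵀg.
Solving the 3×3 system (Gaussian elimination) gives p = 7577/7644, q = 1243/1092, r = 5461/3822.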